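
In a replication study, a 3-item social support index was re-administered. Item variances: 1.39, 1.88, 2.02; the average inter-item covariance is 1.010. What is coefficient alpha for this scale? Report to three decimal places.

Σσ²ᵢ = 1.39 + 1.88 + 2.02 = 5.29
Sum of the 3 distinct covariances = 3 × 1.010 = 3.030
σ²_T = Σσ²ᵢ + 2·Σcov = 5.29 + 2 × 3.030 = 11.350
α = (3/2)·(1 − 5.29/11.350) = 0.801

α = 0.801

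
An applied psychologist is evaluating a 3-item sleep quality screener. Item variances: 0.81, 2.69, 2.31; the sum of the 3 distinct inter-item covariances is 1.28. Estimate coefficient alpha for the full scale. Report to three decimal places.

sum of item variances = 0.81 + 2.69 + 2.31 = 5.81
Sum of distinct covariances = 1.28
Var(T) = sum of item variances + 2·Σcov = 5.81 + 2 × 1.28 = 8.37
α = (3/2)·(1 − 5.81/8.37) = 0.459

coefficient alpha = 0.459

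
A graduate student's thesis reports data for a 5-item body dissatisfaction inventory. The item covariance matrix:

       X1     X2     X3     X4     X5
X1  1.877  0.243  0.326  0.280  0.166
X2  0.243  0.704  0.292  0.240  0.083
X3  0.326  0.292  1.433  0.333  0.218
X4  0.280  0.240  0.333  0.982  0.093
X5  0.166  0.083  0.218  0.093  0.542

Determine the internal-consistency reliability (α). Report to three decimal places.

sum of item variances = 1.877 + 0.704 + 1.433 + 0.982 + 0.542 = 5.538
Sum of the distinct covariances = 2.274
σ²_T = 5.538 + 2 × 2.274 = 10.086
α = (k/(k−1))·(1 − sum of item variances/σ²_T) = (5/4)·(1 − 5.538/10.086) = 0.564

α = 0.564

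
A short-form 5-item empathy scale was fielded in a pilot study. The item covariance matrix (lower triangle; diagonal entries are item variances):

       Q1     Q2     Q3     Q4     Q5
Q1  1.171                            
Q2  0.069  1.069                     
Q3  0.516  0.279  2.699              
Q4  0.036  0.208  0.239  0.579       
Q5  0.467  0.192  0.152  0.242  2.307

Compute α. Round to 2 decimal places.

sum of item variances = 1.171 + 1.069 + 2.699 + 0.579 + 2.307 = 7.825
Sum of the distinct covariances = 2.400
σ²_T = 7.825 + 2 × 2.400 = 12.625
α = (k/(k−1))·(1 − sum of item variances/σ²_T) = (5/4)·(1 − 7.825/12.625) = 0.48

α = 0.48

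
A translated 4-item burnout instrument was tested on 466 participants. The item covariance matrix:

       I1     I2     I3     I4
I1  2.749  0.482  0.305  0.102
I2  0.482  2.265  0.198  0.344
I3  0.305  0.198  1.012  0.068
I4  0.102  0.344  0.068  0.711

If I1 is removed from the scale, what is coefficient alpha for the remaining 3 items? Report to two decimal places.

Remaining items: I2, I3, I4 (k = 3).
ΣVar(i) = 2.265 + 1.012 + 0.711 = 3.988
σ²_T = 3.988 + 2 × 0.610 = 5.208
α (item deleted) = (3/2)·(1 − 3.988/5.208) = 0.35

α = 0.35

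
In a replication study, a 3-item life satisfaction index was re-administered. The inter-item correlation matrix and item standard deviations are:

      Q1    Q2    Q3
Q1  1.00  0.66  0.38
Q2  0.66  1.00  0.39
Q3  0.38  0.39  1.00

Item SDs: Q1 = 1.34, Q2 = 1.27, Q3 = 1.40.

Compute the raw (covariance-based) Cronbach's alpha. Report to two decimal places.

α = 0.73

Σσ²ᵢ = 1.34² + 1.27² + 1.40² = 5.3685
Covariances σ_ij = r_ij · s_i · s_j:
  σ(Q1,Q2) = 0.66 × 1.34 × 1.27 = 1.1232
  σ(Q1,Q3) = 0.38 × 1.34 × 1.40 = 0.7129
  σ(Q2,Q3) = 0.39 × 1.27 × 1.40 = 0.6934
σ²_T = Σσ²ᵢ + 2·Σσ_ij = 5.3685 + 2 × 2.5295 = 10.4275
α = (3/2)·(1 − 5.3685/10.4275) = 0.73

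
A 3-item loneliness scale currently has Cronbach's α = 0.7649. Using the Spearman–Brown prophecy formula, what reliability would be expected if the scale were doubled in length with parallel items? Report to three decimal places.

Length factor m = 2
α' = m·α / (1 + (m−1)·α)
   = 2 × 0.7649 / (1 + (2 − 1) × 0.7649)
   = 1.5298 / 1.7649 = 0.867

predicted reliability = 0.867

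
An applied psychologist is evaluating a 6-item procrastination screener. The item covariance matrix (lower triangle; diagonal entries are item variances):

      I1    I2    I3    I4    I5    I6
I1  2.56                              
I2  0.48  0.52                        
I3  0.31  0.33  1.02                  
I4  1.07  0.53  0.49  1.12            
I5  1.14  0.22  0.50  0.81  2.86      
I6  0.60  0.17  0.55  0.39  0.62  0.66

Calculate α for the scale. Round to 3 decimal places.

Σσ²ᵢ = 2.56 + 0.52 + 1.02 + 1.12 + 2.86 + 0.66 = 8.74
Sum of the distinct covariances = 8.21
σ²_T = 8.74 + 2 × 8.21 = 25.16
α = (k/(k−1))·(1 − Σσ²ᵢ/σ²_T) = (6/5)·(1 − 8.74/25.16) = 0.783

α = 0.783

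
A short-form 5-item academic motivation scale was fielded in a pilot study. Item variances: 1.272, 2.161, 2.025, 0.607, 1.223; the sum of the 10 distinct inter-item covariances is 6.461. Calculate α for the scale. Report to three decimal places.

sum of item variances = 1.272 + 2.161 + 2.025 + 0.607 + 1.223 = 7.288
Sum of distinct covariances = 6.461
total variance = sum of item variances + 2·Σcov = 7.288 + 2 × 6.461 = 20.210
α = (5/4)·(1 − 7.288/20.210) = 0.799

α = 0.799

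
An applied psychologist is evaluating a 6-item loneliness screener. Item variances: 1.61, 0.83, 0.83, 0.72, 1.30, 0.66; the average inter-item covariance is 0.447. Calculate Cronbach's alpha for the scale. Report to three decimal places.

Cronbach's alpha = 0.831

sum of item variances = 1.61 + 0.83 + 0.83 + 0.72 + 1.30 + 0.66 = 5.95
Sum of the 15 distinct covariances = 15 × 0.447 = 6.705
σ²_total = sum of item variances + 2·Σcov = 5.95 + 2 × 6.705 = 19.360
α = (6/5)·(1 − 5.95/19.360) = 0.831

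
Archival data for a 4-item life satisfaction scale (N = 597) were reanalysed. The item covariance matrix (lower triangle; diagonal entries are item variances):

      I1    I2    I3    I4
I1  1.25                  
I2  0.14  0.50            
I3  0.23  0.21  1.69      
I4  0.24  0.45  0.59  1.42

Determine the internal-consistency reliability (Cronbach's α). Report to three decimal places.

sum of item variances = 1.25 + 0.50 + 1.69 + 1.42 = 4.86
Sum of the distinct covariances = 1.86
σ²_total = 4.86 + 2 × 1.86 = 8.58
α = (k/(k−1))·(1 − sum of item variances/σ²_total) = (4/3)·(1 − 4.86/8.58) = 0.578

Cronbach's α = 0.578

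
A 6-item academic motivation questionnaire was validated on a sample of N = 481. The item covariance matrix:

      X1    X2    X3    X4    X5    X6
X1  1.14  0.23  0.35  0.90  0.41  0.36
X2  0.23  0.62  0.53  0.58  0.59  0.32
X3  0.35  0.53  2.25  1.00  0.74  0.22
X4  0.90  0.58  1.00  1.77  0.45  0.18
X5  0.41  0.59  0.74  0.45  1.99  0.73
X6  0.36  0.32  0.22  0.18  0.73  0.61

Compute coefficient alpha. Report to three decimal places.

Σσ²ᵢ = 1.14 + 0.62 + 2.25 + 1.77 + 1.99 + 0.61 = 8.38
Sum of the distinct covariances = 7.59
Var(T) = 8.38 + 2 × 7.59 = 23.56
α = (k/(k−1))·(1 − Σσ²ᵢ/Var(T)) = (6/5)·(1 − 8.38/23.56) = 0.773

α = 0.773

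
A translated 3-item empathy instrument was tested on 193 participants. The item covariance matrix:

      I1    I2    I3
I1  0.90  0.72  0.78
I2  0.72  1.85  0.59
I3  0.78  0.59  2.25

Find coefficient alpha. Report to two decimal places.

ΣVar(i) = 0.90 + 1.85 + 2.25 = 5.00
Sum of off-diagonal covariances = 2.09
total variance = 5.00 + 2 × 2.09 = 9.18
α = (k/(k−1))·(1 − ΣVar(i)/total variance) = (3/2)·(1 − 5.00/9.18) = 0.68

coefficient alpha = 0.68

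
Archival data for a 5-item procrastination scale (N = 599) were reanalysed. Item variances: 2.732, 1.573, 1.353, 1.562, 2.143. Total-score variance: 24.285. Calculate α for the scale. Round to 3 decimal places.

α = 0.768

Σσᵢ² = 2.732 + 1.573 + 1.353 + 1.562 + 2.143 = 9.363
α = (k/(k−1))·(1 − Σσᵢ²/σ²_T) = (5/4)·(1 − 9.363/24.285) = 0.768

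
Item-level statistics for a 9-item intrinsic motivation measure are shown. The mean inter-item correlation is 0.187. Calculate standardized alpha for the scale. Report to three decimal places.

α = 0.674

Standardized α = k·r̄ / (1 + (k−1)·r̄) = 9 × 0.187 / (1 + 8 × 0.187)
  = 1.6830 / 2.4960 = 0.674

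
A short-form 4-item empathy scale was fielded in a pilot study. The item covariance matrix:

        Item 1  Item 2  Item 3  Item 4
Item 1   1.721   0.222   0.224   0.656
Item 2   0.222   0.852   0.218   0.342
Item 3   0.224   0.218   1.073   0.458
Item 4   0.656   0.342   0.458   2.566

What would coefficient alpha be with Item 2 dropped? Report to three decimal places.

α = 0.500

Remaining items: Item 1, Item 3, Item 4 (k = 3).
Σσᵢ² = 1.721 + 1.073 + 2.566 = 5.360
total variance = 5.360 + 2 × 1.338 = 8.036
α (item deleted) = (3/2)·(1 − 5.360/8.036) = 0.500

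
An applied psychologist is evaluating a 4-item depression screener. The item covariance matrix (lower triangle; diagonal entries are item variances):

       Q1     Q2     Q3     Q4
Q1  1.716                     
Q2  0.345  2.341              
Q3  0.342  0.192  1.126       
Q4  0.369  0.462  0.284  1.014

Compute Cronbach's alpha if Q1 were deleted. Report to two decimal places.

Remaining items: Q2, Q3, Q4 (k = 3).
Σσᵢ² = 2.341 + 1.126 + 1.014 = 4.481
Var(T) = 4.481 + 2 × 0.938 = 6.357
α (item deleted) = (3/2)·(1 − 4.481/6.357) = 0.44

α = 0.44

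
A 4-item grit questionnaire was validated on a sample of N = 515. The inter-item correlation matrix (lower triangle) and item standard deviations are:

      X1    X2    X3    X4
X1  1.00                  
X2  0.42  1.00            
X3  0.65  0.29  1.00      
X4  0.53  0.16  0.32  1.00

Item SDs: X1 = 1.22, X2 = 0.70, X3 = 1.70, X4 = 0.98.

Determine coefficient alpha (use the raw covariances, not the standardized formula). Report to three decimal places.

α = 0.711

Σσ²ᵢ = 1.22² + 0.70² + 1.70² + 0.98² = 5.8288
Covariances σ_ij = r_ij · s_i · s_j:
  σ(X1,X2) = 0.42 × 1.22 × 0.70 = 0.3587
  σ(X1,X3) = 0.65 × 1.22 × 1.70 = 1.3481
  σ(X1,X4) = 0.53 × 1.22 × 0.98 = 0.6337
  σ(X2,X3) = 0.29 × 0.70 × 1.70 = 0.3451
  σ(X2,X4) = 0.16 × 0.70 × 0.98 = 0.1098
  σ(X3,X4) = 0.32 × 1.70 × 0.98 = 0.5331
σ²_T = Σσ²ᵢ + 2·Σσ_ij = 5.8288 + 2 × 3.3285 = 12.4858
α = (4/3)·(1 − 5.8288/12.4858) = 0.711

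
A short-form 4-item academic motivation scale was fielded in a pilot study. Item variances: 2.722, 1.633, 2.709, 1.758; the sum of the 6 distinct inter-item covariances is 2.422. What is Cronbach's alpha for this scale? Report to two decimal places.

α = 0.47

ΣVar(i) = 2.722 + 1.633 + 2.709 + 1.758 = 8.822
Sum of distinct covariances = 2.422
σ²_T = ΣVar(i) + 2·Σcov = 8.822 + 2 × 2.422 = 13.666
α = (4/3)·(1 − 8.822/13.666) = 0.47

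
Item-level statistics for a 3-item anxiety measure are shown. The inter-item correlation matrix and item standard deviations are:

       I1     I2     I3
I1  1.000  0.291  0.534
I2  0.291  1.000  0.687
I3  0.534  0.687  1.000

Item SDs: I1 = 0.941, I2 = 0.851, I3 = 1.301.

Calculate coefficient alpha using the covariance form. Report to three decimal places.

coefficient alpha = 0.749

Σσ²ᵢ = 0.941² + 0.851² + 1.301² = 3.3023
Covariances σ_ij = r_ij · s_i · s_j:
  σ(I1,I2) = 0.291 × 0.941 × 0.851 = 0.2330
  σ(I1,I3) = 0.534 × 0.941 × 1.301 = 0.6537
  σ(I2,I3) = 0.687 × 0.851 × 1.301 = 0.7606
σ²_T = Σσ²ᵢ + 2·Σσ_ij = 3.3023 + 2 × 1.6473 = 6.5969
α = (3/2)·(1 − 3.3023/6.5969) = 0.749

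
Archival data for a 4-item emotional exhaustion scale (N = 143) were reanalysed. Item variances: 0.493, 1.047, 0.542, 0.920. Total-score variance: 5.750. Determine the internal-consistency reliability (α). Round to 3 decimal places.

α = 0.637

Σσ²ᵢ = 0.493 + 1.047 + 0.542 + 0.920 = 3.002
α = (k/(k−1))·(1 − Σσ²ᵢ/σ²_total) = (4/3)·(1 − 3.002/5.750) = 0.637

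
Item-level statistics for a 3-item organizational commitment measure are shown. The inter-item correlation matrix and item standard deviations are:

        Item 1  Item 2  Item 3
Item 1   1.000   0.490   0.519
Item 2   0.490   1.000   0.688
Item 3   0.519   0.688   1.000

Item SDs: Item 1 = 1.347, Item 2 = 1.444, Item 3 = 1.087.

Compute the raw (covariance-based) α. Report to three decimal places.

α = 0.785

Σσ²ᵢ = 1.347² + 1.444² + 1.087² = 5.0811
Covariances σ_ij = r_ij · s_i · s_j:
  σ(Item 1,Item 2) = 0.490 × 1.347 × 1.444 = 0.9531
  σ(Item 1,Item 3) = 0.519 × 1.347 × 1.087 = 0.7599
  σ(Item 2,Item 3) = 0.688 × 1.444 × 1.087 = 1.0799
σ²_T = Σσ²ᵢ + 2·Σσ_ij = 5.0811 + 2 × 2.7929 = 10.6669
α = (3/2)·(1 − 5.0811/10.6669) = 0.785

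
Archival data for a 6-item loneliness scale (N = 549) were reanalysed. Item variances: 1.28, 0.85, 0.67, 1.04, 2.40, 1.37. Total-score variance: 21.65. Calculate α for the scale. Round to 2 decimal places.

Σσ²ᵢ = 1.28 + 0.85 + 0.67 + 1.04 + 2.40 + 1.37 = 7.61
α = (k/(k−1))·(1 − Σσ²ᵢ/σ²_total) = (6/5)·(1 − 7.61/21.65) = 0.78

α = 0.78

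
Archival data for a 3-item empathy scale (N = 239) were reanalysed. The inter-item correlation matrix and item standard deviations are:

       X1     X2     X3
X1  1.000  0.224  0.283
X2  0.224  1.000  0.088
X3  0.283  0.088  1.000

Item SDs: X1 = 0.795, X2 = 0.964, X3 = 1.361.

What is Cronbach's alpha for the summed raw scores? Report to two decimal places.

Σσ²ᵢ = 0.795² + 0.964² + 1.361² = 3.4136
Covariances σ_ij = r_ij · s_i · s_j:
  σ(X1,X2) = 0.224 × 0.795 × 0.964 = 0.1717
  σ(X1,X3) = 0.283 × 0.795 × 1.361 = 0.3062
  σ(X2,X3) = 0.088 × 0.964 × 1.361 = 0.1155
σ²_T = Σσ²ᵢ + 2·Σσ_ij = 3.4136 + 2 × 0.5934 = 4.6004
α = (3/2)·(1 − 3.4136/4.6004) = 0.39

α = 0.39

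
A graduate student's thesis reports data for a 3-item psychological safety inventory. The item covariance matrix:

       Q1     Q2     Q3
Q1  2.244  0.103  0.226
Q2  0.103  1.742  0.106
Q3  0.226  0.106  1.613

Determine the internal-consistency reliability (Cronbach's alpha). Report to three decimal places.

Cronbach's alpha = 0.202

ΣVar(i) = 2.244 + 1.742 + 1.613 = 5.599
Sum of the distinct covariances = 0.435
total variance = 5.599 + 2 × 0.435 = 6.469
α = (k/(k−1))·(1 − ΣVar(i)/total variance) = (3/2)·(1 − 5.599/6.469) = 0.202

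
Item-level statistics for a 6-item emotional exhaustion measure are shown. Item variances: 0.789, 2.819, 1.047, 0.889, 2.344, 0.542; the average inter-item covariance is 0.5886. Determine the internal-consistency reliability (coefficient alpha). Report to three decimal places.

ΣVar(i) = 0.789 + 2.819 + 1.047 + 0.889 + 2.344 + 0.542 = 8.430
Sum of the 15 distinct covariances = 15 × 0.5886 = 8.8290
σ²_T = ΣVar(i) + 2·Σcov = 8.430 + 2 × 8.8290 = 26.0880
α = (6/5)·(1 − 8.430/26.0880) = 0.812

coefficient alpha = 0.812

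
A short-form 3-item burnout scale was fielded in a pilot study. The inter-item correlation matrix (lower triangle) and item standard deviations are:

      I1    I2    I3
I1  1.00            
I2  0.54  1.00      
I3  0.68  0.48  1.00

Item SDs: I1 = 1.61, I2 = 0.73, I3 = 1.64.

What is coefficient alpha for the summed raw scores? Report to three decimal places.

coefficient alpha = 0.762

Σσ²ᵢ = 1.61² + 0.73² + 1.64² = 5.8146
Covariances σ_ij = r_ij · s_i · s_j:
  σ(I1,I2) = 0.54 × 1.61 × 0.73 = 0.6347
  σ(I1,I3) = 0.68 × 1.61 × 1.64 = 1.7955
  σ(I2,I3) = 0.48 × 0.73 × 1.64 = 0.5747
σ²_T = Σσ²ᵢ + 2·Σσ_ij = 5.8146 + 2 × 3.0049 = 11.8244
α = (3/2)·(1 − 5.8146/11.8244) = 0.762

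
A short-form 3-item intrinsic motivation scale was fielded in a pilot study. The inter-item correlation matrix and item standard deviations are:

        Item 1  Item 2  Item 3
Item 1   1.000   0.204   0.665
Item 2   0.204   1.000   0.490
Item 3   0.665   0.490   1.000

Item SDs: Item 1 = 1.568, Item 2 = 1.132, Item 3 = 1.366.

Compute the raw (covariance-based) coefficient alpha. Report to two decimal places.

α = 0.71

Σσ²ᵢ = 1.568² + 1.132² + 1.366² = 5.6060
Covariances σ_ij = r_ij · s_i · s_j:
  σ(Item 1,Item 2) = 0.204 × 1.568 × 1.132 = 0.3621
  σ(Item 1,Item 3) = 0.665 × 1.568 × 1.366 = 1.4244
  σ(Item 2,Item 3) = 0.490 × 1.132 × 1.366 = 0.7577
σ²_T = Σσ²ᵢ + 2·Σσ_ij = 5.6060 + 2 × 2.5442 = 10.6944
α = (3/2)·(1 − 5.6060/10.6944) = 0.71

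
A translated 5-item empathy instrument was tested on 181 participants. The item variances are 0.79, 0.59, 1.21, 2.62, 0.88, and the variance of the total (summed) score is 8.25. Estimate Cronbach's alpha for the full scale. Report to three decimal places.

ΣVar(i) = 0.79 + 0.59 + 1.21 + 2.62 + 0.88 = 6.09
α = (k/(k−1))·(1 − ΣVar(i)/σ²_total) = (5/4)·(1 − 6.09/8.25) = 0.327

α = 0.327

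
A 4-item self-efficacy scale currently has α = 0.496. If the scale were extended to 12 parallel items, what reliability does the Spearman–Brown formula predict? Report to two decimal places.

Length factor m = 12/4 = 3.0000
α' = m·α / (1 + (m−1)·α)
   = 12/4 × 0.496 / (1 + (12/4 − 1) × 0.496)
   = 1.4880 / 1.9920 = 0.75

predicted reliability = 0.75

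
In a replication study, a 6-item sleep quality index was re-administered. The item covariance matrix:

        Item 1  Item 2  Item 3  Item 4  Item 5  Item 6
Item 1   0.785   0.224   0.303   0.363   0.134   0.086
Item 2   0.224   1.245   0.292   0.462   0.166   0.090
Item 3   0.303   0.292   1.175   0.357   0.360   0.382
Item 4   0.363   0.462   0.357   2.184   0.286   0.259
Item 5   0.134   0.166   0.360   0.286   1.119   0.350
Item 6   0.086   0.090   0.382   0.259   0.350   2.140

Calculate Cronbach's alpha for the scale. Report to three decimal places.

Σσᵢ² = 0.785 + 1.245 + 1.175 + 2.184 + 1.119 + 2.140 = 8.648
Sum of the distinct covariances = 4.114
σ²_total = 8.648 + 2 × 4.114 = 16.876
α = (k/(k−1))·(1 − Σσᵢ²/σ²_total) = (6/5)·(1 − 8.648/16.876) = 0.585

Cronbach's alpha = 0.585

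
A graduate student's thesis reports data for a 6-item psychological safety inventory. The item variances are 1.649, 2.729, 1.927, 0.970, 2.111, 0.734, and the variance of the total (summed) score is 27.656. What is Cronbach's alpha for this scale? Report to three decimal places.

Σσᵢ² = 1.649 + 2.729 + 1.927 + 0.970 + 2.111 + 0.734 = 10.120
α = (k/(k−1))·(1 − Σσᵢ²/total variance) = (6/5)·(1 − 10.120/27.656) = 0.761

α = 0.761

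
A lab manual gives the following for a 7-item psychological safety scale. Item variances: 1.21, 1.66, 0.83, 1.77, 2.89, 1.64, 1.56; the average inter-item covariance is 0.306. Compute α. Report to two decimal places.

sum of item variances = 1.21 + 1.66 + 0.83 + 1.77 + 2.89 + 1.64 + 1.56 = 11.56
Sum of the 21 distinct covariances = 21 × 0.306 = 6.426
Var(T) = sum of item variances + 2·Σcov = 11.56 + 2 × 6.426 = 24.412
α = (7/6)·(1 − 11.56/24.412) = 0.61

α = 0.61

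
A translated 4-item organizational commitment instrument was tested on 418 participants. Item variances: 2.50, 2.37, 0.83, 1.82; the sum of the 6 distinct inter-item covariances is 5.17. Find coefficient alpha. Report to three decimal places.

coefficient alpha = 0.772

sum of item variances = 2.50 + 2.37 + 0.83 + 1.82 = 7.52
Sum of distinct covariances = 5.17
Var(T) = sum of item variances + 2·Σcov = 7.52 + 2 × 5.17 = 17.86
α = (4/3)·(1 − 7.52/17.86) = 0.772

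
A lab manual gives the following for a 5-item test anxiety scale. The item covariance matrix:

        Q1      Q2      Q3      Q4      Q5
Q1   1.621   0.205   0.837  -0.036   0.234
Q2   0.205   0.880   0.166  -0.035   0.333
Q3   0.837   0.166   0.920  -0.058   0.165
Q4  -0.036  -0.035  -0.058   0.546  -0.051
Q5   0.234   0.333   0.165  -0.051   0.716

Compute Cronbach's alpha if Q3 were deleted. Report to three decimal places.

Remaining items: Q1, Q2, Q4, Q5 (k = 4).
Σσᵢ² = 1.621 + 0.880 + 0.546 + 0.716 = 3.763
σ²_total = 3.763 + 2 × 0.650 = 5.063
α (item deleted) = (4/3)·(1 − 3.763/5.063) = 0.342

α = 0.342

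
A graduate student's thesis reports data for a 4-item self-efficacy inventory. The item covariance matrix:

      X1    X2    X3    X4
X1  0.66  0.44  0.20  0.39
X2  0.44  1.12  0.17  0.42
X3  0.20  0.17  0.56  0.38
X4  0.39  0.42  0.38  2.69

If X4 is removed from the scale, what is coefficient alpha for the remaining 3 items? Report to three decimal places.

α = 0.614

Remaining items: X1, X2, X3 (k = 3).
Σσ²ᵢ = 0.66 + 1.12 + 0.56 = 2.34
σ²_T = 2.34 + 2 × 0.81 = 3.96
α (item deleted) = (3/2)·(1 − 2.34/3.96) = 0.614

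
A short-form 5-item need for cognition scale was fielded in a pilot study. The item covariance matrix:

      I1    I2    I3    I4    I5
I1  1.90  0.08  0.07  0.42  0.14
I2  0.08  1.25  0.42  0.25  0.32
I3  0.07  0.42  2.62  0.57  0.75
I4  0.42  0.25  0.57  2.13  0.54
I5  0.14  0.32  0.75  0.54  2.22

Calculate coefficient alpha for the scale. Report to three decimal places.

α = 0.516

Σσ²ᵢ = 1.90 + 1.25 + 2.62 + 2.13 + 2.22 = 10.12
Σ_{i<j} σ_ij = 3.56
total variance = 10.12 + 2 × 3.56 = 17.24
α = (k/(k−1))·(1 − Σσ²ᵢ/total variance) = (5/4)·(1 − 10.12/17.24) = 0.516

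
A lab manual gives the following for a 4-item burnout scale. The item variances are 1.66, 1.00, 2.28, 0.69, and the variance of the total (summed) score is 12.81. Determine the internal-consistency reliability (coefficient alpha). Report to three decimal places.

α = 0.747

Σσ²ᵢ = 1.66 + 1.00 + 2.28 + 0.69 = 5.63
α = (k/(k−1))·(1 − Σσ²ᵢ/σ²_total) = (4/3)·(1 − 5.63/12.81) = 0.747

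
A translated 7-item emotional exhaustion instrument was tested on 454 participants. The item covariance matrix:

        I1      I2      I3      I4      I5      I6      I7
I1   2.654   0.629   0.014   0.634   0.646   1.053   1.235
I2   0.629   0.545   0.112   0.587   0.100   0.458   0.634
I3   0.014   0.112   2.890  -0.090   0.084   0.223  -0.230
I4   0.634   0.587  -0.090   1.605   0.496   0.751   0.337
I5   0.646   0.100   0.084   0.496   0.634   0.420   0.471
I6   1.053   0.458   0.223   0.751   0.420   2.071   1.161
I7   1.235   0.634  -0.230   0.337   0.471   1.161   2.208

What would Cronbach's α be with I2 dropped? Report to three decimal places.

Remaining items: I1, I3, I4, I5, I6, I7 (k = 6).
sum of item variances = 2.654 + 2.890 + 1.605 + 0.634 + 2.071 + 2.208 = 12.062
total variance = 12.062 + 2 × 7.205 = 26.472
α (item deleted) = (6/5)·(1 − 12.062/26.472) = 0.653

α = 0.653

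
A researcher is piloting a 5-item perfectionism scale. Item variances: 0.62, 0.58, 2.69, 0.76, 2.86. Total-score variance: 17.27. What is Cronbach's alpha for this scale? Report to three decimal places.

sum of item variances = 0.62 + 0.58 + 2.69 + 0.76 + 2.86 = 7.51
α = (k/(k−1))·(1 − sum of item variances/σ²_total) = (5/4)·(1 − 7.51/17.27) = 0.706

Cronbach's alpha = 0.706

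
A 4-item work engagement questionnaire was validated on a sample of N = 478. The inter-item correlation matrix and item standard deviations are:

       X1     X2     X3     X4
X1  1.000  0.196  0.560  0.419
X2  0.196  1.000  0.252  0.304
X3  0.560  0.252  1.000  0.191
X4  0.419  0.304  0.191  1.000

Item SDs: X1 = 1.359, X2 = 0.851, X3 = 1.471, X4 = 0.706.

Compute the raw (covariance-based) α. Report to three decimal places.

α = 0.644

Σσ²ᵢ = 1.359² + 0.851² + 1.471² + 0.706² = 5.2334
Covariances σ_ij = r_ij · s_i · s_j:
  σ(X1,X2) = 0.196 × 1.359 × 0.851 = 0.2267
  σ(X1,X3) = 0.560 × 1.359 × 1.471 = 1.1195
  σ(X1,X4) = 0.419 × 1.359 × 0.706 = 0.4020
  σ(X2,X3) = 0.252 × 0.851 × 1.471 = 0.3155
  σ(X2,X4) = 0.304 × 0.851 × 0.706 = 0.1826
  σ(X3,X4) = 0.191 × 1.471 × 0.706 = 0.1984
σ²_T = Σσ²ᵢ + 2·Σσ_ij = 5.2334 + 2 × 2.4447 = 10.1228
α = (4/3)·(1 − 5.2334/10.1228) = 0.644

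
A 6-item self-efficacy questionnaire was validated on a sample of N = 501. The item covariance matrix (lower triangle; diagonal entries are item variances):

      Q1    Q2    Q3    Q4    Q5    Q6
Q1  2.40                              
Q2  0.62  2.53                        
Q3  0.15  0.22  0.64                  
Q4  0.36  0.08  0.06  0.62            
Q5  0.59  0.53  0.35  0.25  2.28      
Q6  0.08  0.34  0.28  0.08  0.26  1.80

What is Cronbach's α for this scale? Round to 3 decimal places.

Σσᵢ² = 2.40 + 2.53 + 0.64 + 0.62 + 2.28 + 1.80 = 10.27
Sum of the distinct covariances = 4.25
Var(T) = 10.27 + 2 × 4.25 = 18.77
α = (k/(k−1))·(1 − Σσᵢ²/Var(T)) = (6/5)·(1 − 10.27/18.77) = 0.543

α = 0.543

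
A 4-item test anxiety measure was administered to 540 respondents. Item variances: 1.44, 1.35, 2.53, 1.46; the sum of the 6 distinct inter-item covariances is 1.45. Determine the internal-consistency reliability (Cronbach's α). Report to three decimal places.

α = 0.399

ΣVar(i) = 1.44 + 1.35 + 2.53 + 1.46 = 6.78
Sum of distinct covariances = 1.45
Var(T) = ΣVar(i) + 2·Σcov = 6.78 + 2 × 1.45 = 9.68
α = (4/3)·(1 − 6.78/9.68) = 0.399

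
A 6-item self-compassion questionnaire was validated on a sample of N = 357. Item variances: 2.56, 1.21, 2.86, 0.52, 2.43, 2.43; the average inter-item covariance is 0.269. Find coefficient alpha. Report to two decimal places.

Σσ²ᵢ = 2.56 + 1.21 + 2.86 + 0.52 + 2.43 + 2.43 = 12.01
Sum of the 15 distinct covariances = 15 × 0.269 = 4.035
total variance = Σσ²ᵢ + 2·Σcov = 12.01 + 2 × 4.035 = 20.080
α = (6/5)·(1 − 12.01/20.080) = 0.48

α = 0.48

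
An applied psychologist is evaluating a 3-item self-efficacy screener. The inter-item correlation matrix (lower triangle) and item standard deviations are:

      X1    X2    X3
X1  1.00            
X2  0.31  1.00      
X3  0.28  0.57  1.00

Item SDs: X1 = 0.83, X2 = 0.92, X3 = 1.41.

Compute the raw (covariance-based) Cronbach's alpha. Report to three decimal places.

Cronbach's alpha = 0.638

Σσ²ᵢ = 0.83² + 0.92² + 1.41² = 3.5234
Covariances σ_ij = r_ij · s_i · s_j:
  σ(X1,X2) = 0.31 × 0.83 × 0.92 = 0.2367
  σ(X1,X3) = 0.28 × 0.83 × 1.41 = 0.3277
  σ(X2,X3) = 0.57 × 0.92 × 1.41 = 0.7394
σ²_T = Σσ²ᵢ + 2·Σσ_ij = 3.5234 + 2 × 1.3038 = 6.1310
α = (3/2)·(1 − 3.5234/6.1310) = 0.638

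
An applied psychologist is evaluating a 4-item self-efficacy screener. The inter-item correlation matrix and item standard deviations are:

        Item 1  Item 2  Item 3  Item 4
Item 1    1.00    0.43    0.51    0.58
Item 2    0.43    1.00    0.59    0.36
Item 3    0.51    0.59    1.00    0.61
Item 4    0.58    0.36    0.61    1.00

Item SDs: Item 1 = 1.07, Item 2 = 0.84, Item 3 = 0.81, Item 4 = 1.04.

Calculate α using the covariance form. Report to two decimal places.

Σσ²ᵢ = 1.07² + 0.84² + 0.81² + 1.04² = 3.5882
Covariances σ_ij = r_ij · s_i · s_j:
  σ(Item 1,Item 2) = 0.43 × 1.07 × 0.84 = 0.3865
  σ(Item 1,Item 3) = 0.51 × 1.07 × 0.81 = 0.4420
  σ(Item 1,Item 4) = 0.58 × 1.07 × 1.04 = 0.6454
  σ(Item 2,Item 3) = 0.59 × 0.84 × 0.81 = 0.4014
  σ(Item 2,Item 4) = 0.36 × 0.84 × 1.04 = 0.3145
  σ(Item 3,Item 4) = 0.61 × 0.81 × 1.04 = 0.5139
σ²_T = Σσ²ᵢ + 2·Σσ_ij = 3.5882 + 2 × 2.7037 = 8.9956
α = (4/3)·(1 − 3.5882/8.9956) = 0.80

α = 0.80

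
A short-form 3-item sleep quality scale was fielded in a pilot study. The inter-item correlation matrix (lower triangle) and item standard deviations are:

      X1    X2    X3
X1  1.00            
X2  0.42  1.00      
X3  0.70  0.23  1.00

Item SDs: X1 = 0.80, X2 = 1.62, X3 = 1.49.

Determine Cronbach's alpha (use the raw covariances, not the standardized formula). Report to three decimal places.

Σσ²ᵢ = 0.80² + 1.62² + 1.49² = 5.4845
Covariances σ_ij = r_ij · s_i · s_j:
  σ(X1,X2) = 0.42 × 0.80 × 1.62 = 0.5443
  σ(X1,X3) = 0.70 × 0.80 × 1.49 = 0.8344
  σ(X2,X3) = 0.23 × 1.62 × 1.49 = 0.5552
σ²_T = Σσ²ᵢ + 2·Σσ_ij = 5.4845 + 2 × 1.9339 = 9.3523
α = (3/2)·(1 − 5.4845/9.3523) = 0.620

Cronbach's alpha = 0.620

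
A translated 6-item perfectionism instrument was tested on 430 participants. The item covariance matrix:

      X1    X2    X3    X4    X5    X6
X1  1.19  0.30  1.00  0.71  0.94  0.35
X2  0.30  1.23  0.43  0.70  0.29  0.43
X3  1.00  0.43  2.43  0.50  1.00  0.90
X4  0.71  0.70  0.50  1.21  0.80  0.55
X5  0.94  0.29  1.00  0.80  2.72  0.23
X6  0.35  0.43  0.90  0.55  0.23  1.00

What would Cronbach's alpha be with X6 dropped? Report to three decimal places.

Cronbach's alpha = 0.754

Remaining items: X1, X2, X3, X4, X5 (k = 5).
Σσᵢ² = 1.19 + 1.23 + 2.43 + 1.21 + 2.72 = 8.78
σ²_T = 8.78 + 2 × 6.67 = 22.12
α (item deleted) = (5/4)·(1 − 8.78/22.12) = 0.754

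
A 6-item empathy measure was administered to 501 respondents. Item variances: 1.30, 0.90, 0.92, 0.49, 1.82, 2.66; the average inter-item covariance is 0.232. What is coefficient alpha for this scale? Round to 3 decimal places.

α = 0.555

Σσ²ᵢ = 1.30 + 0.90 + 0.92 + 0.49 + 1.82 + 2.66 = 8.09
Sum of the 15 distinct covariances = 15 × 0.232 = 3.480
Var(T) = Σσ²ᵢ + 2·Σcov = 8.09 + 2 × 3.480 = 15.050
α = (6/5)·(1 − 8.09/15.050) = 0.555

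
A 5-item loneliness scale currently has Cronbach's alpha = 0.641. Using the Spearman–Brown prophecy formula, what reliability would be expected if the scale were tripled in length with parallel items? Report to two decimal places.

predicted reliability = 0.84

Length factor m = 3
α' = m·α / (1 + (m−1)·α)
   = 3 × 0.641 / (1 + (3 − 1) × 0.641)
   = 1.9230 / 2.2820 = 0.84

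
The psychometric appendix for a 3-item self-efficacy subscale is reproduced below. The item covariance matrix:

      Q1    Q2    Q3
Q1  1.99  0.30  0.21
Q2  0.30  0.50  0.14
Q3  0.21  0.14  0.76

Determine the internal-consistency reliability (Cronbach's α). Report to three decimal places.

Cronbach's α = 0.429

Σσᵢ² = 1.99 + 0.50 + 0.76 = 3.25
Sum of the distinct covariances = 0.65
σ²_total = 3.25 + 2 × 0.65 = 4.55
α = (k/(k−1))·(1 − Σσᵢ²/σ²_total) = (3/2)·(1 − 3.25/4.55) = 0.429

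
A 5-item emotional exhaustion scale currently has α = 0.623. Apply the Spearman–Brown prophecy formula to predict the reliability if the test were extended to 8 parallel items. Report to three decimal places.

Length factor m = 8/5 = 1.6000
α' = m·α / (1 + (m−1)·α)
   = 8/5 × 0.623 / (1 + (8/5 − 1) × 0.623)
   = 0.9968 / 1.3738 = 0.726

predicted reliability = 0.726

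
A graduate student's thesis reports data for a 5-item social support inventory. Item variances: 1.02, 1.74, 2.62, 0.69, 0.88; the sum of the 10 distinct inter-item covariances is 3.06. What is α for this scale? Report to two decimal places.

α = 0.59

Σσᵢ² = 1.02 + 1.74 + 2.62 + 0.69 + 0.88 = 6.95
Sum of distinct covariances = 3.06
total variance = Σσᵢ² + 2·Σcov = 6.95 + 2 × 3.06 = 13.07
α = (5/4)·(1 − 6.95/13.07) = 0.59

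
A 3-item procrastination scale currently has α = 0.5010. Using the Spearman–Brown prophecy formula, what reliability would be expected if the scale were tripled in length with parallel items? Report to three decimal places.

predicted reliability = 0.751

Length factor m = 3
α' = m·α / (1 + (m−1)·α)
   = 3 × 0.5010 / (1 + (3 − 1) × 0.5010)
   = 1.5030 / 2.0020 = 0.751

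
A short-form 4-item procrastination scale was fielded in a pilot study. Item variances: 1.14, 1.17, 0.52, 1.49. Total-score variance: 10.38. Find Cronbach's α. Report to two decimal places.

Cronbach's α = 0.78

sum of item variances = 1.14 + 1.17 + 0.52 + 1.49 = 4.32
α = (k/(k−1))·(1 − sum of item variances/σ²_T) = (4/3)·(1 − 4.32/10.38) = 0.78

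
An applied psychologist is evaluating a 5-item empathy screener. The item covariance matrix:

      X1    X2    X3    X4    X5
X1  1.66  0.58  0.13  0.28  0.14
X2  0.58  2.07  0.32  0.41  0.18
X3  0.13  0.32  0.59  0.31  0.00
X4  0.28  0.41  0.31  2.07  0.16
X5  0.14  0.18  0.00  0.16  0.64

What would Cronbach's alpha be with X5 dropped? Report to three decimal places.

Cronbach's alpha = 0.518

Remaining items: X1, X2, X3, X4 (k = 4).
Σσ²ᵢ = 1.66 + 2.07 + 0.59 + 2.07 = 6.39
σ²_T = 6.39 + 2 × 2.03 = 10.45
α (item deleted) = (4/3)·(1 − 6.39/10.45) = 0.518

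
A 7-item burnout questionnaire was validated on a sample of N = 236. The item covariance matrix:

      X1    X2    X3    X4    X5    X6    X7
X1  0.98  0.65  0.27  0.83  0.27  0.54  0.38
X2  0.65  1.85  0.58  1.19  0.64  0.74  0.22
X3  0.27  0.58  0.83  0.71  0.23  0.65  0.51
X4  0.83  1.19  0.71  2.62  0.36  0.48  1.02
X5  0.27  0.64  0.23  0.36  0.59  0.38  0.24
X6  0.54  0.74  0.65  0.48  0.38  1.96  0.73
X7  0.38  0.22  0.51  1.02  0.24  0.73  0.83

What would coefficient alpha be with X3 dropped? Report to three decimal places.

coefficient alpha = 0.795

Remaining items: X1, X2, X4, X5, X6, X7 (k = 6).
Σσ²ᵢ = 0.98 + 1.85 + 2.62 + 0.59 + 1.96 + 0.83 = 8.83
σ²_T = 8.83 + 2 × 8.67 = 26.17
α (item deleted) = (6/5)·(1 − 8.83/26.17) = 0.795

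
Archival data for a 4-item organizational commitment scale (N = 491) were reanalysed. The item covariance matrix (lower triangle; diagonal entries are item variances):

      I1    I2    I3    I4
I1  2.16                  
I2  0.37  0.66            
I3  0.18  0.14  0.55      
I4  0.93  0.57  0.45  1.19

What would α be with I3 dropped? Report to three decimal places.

α = 0.724

Remaining items: I1, I2, I4 (k = 3).
Σσ²ᵢ = 2.16 + 0.66 + 1.19 = 4.01
total variance = 4.01 + 2 × 1.87 = 7.75
α (item deleted) = (3/2)·(1 − 4.01/7.75) = 0.724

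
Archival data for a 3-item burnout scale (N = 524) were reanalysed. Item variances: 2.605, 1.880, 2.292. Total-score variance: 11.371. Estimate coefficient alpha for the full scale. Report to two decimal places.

ΣVar(i) = 2.605 + 1.880 + 2.292 = 6.777
α = (k/(k−1))·(1 − ΣVar(i)/total variance) = (3/2)·(1 − 6.777/11.371) = 0.61

α = 0.61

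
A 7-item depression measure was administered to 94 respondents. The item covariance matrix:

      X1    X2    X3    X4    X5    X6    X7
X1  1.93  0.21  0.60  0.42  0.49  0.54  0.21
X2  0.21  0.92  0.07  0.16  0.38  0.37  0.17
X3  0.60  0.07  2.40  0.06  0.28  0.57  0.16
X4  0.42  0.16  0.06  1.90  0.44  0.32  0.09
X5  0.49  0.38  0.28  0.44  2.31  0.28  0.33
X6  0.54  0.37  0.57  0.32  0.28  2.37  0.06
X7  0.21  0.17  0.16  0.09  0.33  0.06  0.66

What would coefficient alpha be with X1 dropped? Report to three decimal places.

Remaining items: X2, X3, X4, X5, X6, X7 (k = 6).
Σσ²ᵢ = 0.92 + 2.40 + 1.90 + 2.31 + 2.37 + 0.66 = 10.56
σ²_total = 10.56 + 2 × 3.74 = 18.04
α (item deleted) = (6/5)·(1 − 10.56/18.04) = 0.498

coefficient alpha = 0.498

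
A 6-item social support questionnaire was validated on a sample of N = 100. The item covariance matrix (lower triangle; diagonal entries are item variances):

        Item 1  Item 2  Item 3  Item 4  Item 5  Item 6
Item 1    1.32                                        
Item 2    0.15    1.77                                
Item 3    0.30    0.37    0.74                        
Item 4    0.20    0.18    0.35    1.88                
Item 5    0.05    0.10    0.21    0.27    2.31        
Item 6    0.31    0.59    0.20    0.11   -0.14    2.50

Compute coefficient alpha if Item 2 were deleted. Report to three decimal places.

coefficient alpha = 0.373

Remaining items: Item 1, Item 3, Item 4, Item 5, Item 6 (k = 5).
Σσ²ᵢ = 1.32 + 0.74 + 1.88 + 2.31 + 2.50 = 8.75
Var(T) = 8.75 + 2 × 1.86 = 12.47
α (item deleted) = (5/4)·(1 − 8.75/12.47) = 0.373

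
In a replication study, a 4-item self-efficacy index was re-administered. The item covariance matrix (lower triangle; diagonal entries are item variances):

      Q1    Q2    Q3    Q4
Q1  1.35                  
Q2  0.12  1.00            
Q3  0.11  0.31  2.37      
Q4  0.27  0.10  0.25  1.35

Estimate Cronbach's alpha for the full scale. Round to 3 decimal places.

Σσ²ᵢ = 1.35 + 1.00 + 2.37 + 1.35 = 6.07
Σ_{i<j} σ_ij = 1.16
Var(T) = 6.07 + 2 × 1.16 = 8.39
α = (k/(k−1))·(1 − Σσ²ᵢ/Var(T)) = (4/3)·(1 − 6.07/8.39) = 0.369

α = 0.369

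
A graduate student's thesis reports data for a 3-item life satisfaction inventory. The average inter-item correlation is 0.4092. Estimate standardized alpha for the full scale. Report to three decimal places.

α = 0.675

Standardized α = k·r̄ / (1 + (k−1)·r̄) = 3 × 0.4092 / (1 + 2 × 0.4092)
  = 1.2276 / 1.8184 = 0.675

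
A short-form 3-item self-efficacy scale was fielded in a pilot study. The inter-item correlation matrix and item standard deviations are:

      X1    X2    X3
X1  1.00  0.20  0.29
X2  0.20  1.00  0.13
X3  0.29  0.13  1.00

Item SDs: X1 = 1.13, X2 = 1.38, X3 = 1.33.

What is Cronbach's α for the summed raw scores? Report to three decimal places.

Σσ²ᵢ = 1.13² + 1.38² + 1.33² = 4.9502
Covariances σ_ij = r_ij · s_i · s_j:
  σ(X1,X2) = 0.20 × 1.13 × 1.38 = 0.3119
  σ(X1,X3) = 0.29 × 1.13 × 1.33 = 0.4358
  σ(X2,X3) = 0.13 × 1.38 × 1.33 = 0.2386
σ²_T = Σσ²ᵢ + 2·Σσ_ij = 4.9502 + 2 × 0.9863 = 6.9228
α = (3/2)·(1 − 4.9502/6.9228) = 0.427

Cronbach's α = 0.427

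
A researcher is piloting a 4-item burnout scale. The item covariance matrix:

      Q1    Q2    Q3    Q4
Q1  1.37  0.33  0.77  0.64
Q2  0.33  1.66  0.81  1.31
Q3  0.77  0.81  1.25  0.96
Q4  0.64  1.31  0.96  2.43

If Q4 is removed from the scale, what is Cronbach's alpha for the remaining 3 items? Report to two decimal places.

Cronbach's alpha = 0.71

Remaining items: Q1, Q2, Q3 (k = 3).
sum of item variances = 1.37 + 1.66 + 1.25 = 4.28
total variance = 4.28 + 2 × 1.91 = 8.10
α (item deleted) = (3/2)·(1 − 4.28/8.10) = 0.71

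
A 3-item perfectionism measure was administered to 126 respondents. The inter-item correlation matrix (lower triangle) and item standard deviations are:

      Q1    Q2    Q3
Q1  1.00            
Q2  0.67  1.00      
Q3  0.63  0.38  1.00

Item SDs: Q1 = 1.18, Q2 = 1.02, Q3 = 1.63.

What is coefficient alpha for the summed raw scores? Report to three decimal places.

Σσ²ᵢ = 1.18² + 1.02² + 1.63² = 5.0897
Covariances σ_ij = r_ij · s_i · s_j:
  σ(Q1,Q2) = 0.67 × 1.18 × 1.02 = 0.8064
  σ(Q1,Q3) = 0.63 × 1.18 × 1.63 = 1.2117
  σ(Q2,Q3) = 0.38 × 1.02 × 1.63 = 0.6318
σ²_T = Σσ²ᵢ + 2·Σσ_ij = 5.0897 + 2 × 2.6499 = 10.3895
α = (3/2)·(1 − 5.0897/10.3895) = 0.765

α = 0.765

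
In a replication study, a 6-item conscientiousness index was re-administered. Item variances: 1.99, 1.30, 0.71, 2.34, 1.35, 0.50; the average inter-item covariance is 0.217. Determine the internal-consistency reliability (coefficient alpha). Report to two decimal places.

coefficient alpha = 0.53

Σσ²ᵢ = 1.99 + 1.30 + 0.71 + 2.34 + 1.35 + 0.50 = 8.19
Sum of the 15 distinct covariances = 15 × 0.217 = 3.255
σ²_total = Σσ²ᵢ + 2·Σcov = 8.19 + 2 × 3.255 = 14.700
α = (6/5)·(1 − 8.19/14.700) = 0.53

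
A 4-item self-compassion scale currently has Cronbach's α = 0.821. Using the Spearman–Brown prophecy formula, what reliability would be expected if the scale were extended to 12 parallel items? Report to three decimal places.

predicted reliability = 0.932

Length factor m = 12/4 = 3.0000
α' = m·α / (1 + (m−1)·α)
   = 12/4 × 0.821 / (1 + (12/4 − 1) × 0.821)
   = 2.4630 / 2.6420 = 0.932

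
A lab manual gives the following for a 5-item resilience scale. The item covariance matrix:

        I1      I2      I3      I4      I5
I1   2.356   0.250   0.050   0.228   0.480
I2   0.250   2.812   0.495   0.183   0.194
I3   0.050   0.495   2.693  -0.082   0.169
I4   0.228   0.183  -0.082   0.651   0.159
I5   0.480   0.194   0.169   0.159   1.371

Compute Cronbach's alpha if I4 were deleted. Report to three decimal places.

Remaining items: I1, I2, I3, I5 (k = 4).
Σσᵢ² = 2.356 + 2.812 + 2.693 + 1.371 = 9.232
Var(T) = 9.232 + 2 × 1.638 = 12.508
α (item deleted) = (4/3)·(1 − 9.232/12.508) = 0.349

Cronbach's alpha = 0.349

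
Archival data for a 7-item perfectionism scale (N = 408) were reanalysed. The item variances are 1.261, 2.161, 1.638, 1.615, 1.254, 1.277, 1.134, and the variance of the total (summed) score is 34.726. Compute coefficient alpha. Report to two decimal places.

coefficient alpha = 0.82

Σσ²ᵢ = 1.261 + 2.161 + 1.638 + 1.615 + 1.254 + 1.277 + 1.134 = 10.340
α = (k/(k−1))·(1 − Σσ²ᵢ/σ²_total) = (7/6)·(1 − 10.340/34.726) = 0.82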